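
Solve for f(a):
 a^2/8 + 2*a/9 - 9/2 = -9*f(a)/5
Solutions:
 f(a) = -5*a^2/72 - 10*a/81 + 5/2


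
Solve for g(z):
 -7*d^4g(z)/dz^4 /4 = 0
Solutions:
 g(z) = C1 + C2*z + C3*z^2 + C4*z^3


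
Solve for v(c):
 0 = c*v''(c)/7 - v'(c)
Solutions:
 v(c) = C1 + C2*c^8


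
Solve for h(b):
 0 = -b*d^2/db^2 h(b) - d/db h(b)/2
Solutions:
 h(b) = C1 + C2*sqrt(b)


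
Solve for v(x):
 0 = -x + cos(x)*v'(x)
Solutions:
 v(x) = C1 + Integral(x/cos(x), x)


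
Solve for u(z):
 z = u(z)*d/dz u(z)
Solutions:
 u(z) = -sqrt(C1 + z^2)
 u(z) = sqrt(C1 + z^2)


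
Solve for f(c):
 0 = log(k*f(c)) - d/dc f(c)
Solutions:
 li(k*f(c))/k = C1 + c


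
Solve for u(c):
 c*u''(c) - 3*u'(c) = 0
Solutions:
 u(c) = C1 + C2*c^4


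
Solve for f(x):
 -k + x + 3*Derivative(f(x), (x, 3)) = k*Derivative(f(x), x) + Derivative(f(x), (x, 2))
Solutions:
 f(x) = C1 + C2*exp(x*(1 - sqrt(12*k + 1))/6) + C3*exp(x*(sqrt(12*k + 1) + 1)/6) - x + x^2/(2*k) - x/k^2


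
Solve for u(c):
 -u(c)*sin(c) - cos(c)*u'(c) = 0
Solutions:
 u(c) = C1*cos(c)


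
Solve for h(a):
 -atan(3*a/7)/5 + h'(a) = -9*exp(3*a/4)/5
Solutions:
 h(a) = C1 + a*atan(3*a/7)/5 - 12*exp(3*a/4)/5 - 7*log(9*a^2 + 49)/30


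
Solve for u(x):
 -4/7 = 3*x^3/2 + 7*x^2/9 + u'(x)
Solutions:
 u(x) = C1 - 3*x^4/8 - 7*x^3/27 - 4*x/7


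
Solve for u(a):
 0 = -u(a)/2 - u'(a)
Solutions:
 u(a) = C1*exp(-a/2)


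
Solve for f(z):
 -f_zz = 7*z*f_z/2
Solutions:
 f(z) = C1 + C2*erf(sqrt(7)*z/2)


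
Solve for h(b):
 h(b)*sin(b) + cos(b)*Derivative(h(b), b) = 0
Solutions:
 h(b) = C1*cos(b)


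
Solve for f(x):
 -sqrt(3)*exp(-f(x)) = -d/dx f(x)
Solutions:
 f(x) = log(C1 + sqrt(3)*x)


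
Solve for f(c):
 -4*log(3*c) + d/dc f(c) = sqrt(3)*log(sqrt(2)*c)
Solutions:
 f(c) = C1 + sqrt(3)*c*log(c) + 4*c*log(c) - 4*c - sqrt(3)*c + c*log(81*2^(sqrt(3)/2))


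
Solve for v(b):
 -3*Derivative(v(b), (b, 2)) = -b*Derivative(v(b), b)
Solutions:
 v(b) = C1 + C2*erfi(sqrt(6)*b/6)


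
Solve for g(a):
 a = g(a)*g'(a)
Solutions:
 g(a) = -sqrt(C1 + a^2)
 g(a) = sqrt(C1 + a^2)


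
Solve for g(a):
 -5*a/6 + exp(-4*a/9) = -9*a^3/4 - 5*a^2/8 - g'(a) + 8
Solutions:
 g(a) = C1 - 9*a^4/16 - 5*a^3/24 + 5*a^2/12 + 8*a + 9*exp(-4*a/9)/4


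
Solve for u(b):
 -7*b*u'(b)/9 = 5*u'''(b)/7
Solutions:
 u(b) = C1 + Integral(C2*airyai(-7^(2/3)*75^(1/3)*b/15) + C3*airybi(-7^(2/3)*75^(1/3)*b/15), b)


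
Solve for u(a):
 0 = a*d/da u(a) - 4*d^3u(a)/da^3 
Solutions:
 u(a) = C1 + Integral(C2*airyai(2^(1/3)*a/2) + C3*airybi(2^(1/3)*a/2), a)


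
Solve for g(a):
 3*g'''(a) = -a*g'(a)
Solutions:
 g(a) = C1 + Integral(C2*airyai(-3^(2/3)*a/3) + C3*airybi(-3^(2/3)*a/3), a)


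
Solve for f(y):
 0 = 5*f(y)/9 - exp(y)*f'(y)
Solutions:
 f(y) = C1*exp(-5*exp(-y)/9)


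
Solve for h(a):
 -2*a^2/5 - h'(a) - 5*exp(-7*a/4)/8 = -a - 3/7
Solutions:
 h(a) = C1 - 2*a^3/15 + a^2/2 + 3*a/7 + 5*exp(-7*a/4)/14


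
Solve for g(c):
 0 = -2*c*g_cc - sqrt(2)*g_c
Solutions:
 g(c) = C1 + C2*c^(1 - sqrt(2)/2)


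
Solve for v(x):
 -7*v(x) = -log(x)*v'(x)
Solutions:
 v(x) = C1*exp(7*li(x))


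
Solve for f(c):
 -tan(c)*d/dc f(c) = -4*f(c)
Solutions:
 f(c) = C1*sin(c)^4


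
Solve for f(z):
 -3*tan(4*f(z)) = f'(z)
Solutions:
 f(z) = -asin(C1*exp(-12*z))/4 + pi/4
 f(z) = asin(C1*exp(-12*z))/4


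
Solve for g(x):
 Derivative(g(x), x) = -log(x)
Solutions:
 g(x) = C1 - x*log(x) + x


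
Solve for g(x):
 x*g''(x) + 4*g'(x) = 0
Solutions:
 g(x) = C1 + C2/x^3


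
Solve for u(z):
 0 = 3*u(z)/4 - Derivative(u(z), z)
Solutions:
 u(z) = C1*exp(3*z/4)


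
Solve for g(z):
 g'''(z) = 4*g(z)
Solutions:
 g(z) = C3*exp(2^(2/3)*z) + (C1*sin(2^(2/3)*sqrt(3)*z/2) + C2*cos(2^(2/3)*sqrt(3)*z/2))*exp(-2^(2/3)*z/2)


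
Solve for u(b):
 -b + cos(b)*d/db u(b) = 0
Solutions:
 u(b) = C1 + Integral(b/cos(b), b)


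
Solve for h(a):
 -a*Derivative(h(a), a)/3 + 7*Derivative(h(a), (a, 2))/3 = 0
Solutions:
 h(a) = C1 + C2*erfi(sqrt(14)*a/14)


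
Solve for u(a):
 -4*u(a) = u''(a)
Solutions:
 u(a) = C1*sin(2*a) + C2*cos(2*a)


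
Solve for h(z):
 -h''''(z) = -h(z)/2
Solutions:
 h(z) = C1*exp(-2^(3/4)*z/2) + C2*exp(2^(3/4)*z/2) + C3*sin(2^(3/4)*z/2) + C4*cos(2^(3/4)*z/2)


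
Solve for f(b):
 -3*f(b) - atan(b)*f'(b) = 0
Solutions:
 f(b) = C1*exp(-3*Integral(1/atan(b), b))


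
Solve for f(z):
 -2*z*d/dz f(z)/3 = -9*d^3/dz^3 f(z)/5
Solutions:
 f(z) = C1 + Integral(C2*airyai(10^(1/3)*z/3) + C3*airybi(10^(1/3)*z/3), z)


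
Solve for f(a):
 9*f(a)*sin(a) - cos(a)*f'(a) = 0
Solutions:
 f(a) = C1/cos(a)^9


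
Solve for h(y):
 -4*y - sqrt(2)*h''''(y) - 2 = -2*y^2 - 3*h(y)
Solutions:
 h(y) = C1*exp(-2^(7/8)*3^(1/4)*y/2) + C2*exp(2^(7/8)*3^(1/4)*y/2) + C3*sin(2^(7/8)*3^(1/4)*y/2) + C4*cos(2^(7/8)*3^(1/4)*y/2) - 2*y^2/3 + 4*y/3 + 2/3


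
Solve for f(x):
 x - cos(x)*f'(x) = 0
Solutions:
 f(x) = C1 + Integral(x/cos(x), x)


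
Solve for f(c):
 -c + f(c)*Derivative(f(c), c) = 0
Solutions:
 f(c) = -sqrt(C1 + c^2)
 f(c) = sqrt(C1 + c^2)


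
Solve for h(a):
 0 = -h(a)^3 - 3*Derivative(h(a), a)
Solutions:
 h(a) = -sqrt(6)*sqrt(-1/(C1 - a))/2
 h(a) = sqrt(6)*sqrt(-1/(C1 - a))/2


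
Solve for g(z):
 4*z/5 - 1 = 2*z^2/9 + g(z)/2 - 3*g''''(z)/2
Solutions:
 g(z) = C1*exp(-3^(3/4)*z/3) + C2*exp(3^(3/4)*z/3) + C3*sin(3^(3/4)*z/3) + C4*cos(3^(3/4)*z/3) - 4*z^2/9 + 8*z/5 - 2


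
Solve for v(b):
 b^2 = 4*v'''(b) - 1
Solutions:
 v(b) = C1 + C2*b + C3*b^2 + b^5/240 + b^3/24


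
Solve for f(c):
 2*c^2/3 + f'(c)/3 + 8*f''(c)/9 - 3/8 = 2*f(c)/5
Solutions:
 f(c) = C1*exp(3*c*(-5 + sqrt(345))/80) + C2*exp(-3*c*(5 + sqrt(345))/80) + 5*c^2/3 + 25*c/9 + 1265/144


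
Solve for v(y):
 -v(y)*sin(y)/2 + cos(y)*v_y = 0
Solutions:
 v(y) = C1/sqrt(cos(y))


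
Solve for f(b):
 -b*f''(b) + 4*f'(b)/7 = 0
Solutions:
 f(b) = C1 + C2*b^(11/7)


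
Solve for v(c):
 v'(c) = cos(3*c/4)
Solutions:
 v(c) = C1 + 4*sin(3*c/4)/3


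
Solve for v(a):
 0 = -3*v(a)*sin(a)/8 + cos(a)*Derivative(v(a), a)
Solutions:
 v(a) = C1/cos(a)^(3/8)


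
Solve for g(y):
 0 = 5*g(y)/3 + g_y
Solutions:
 g(y) = C1*exp(-5*y/3)


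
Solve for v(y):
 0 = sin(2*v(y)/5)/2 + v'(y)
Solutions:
 y/2 + 5*log(cos(2*v(y)/5) - 1)/4 - 5*log(cos(2*v(y)/5) + 1)/4 = C1


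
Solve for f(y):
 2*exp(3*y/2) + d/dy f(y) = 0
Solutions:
 f(y) = C1 - 4*exp(3*y/2)/3


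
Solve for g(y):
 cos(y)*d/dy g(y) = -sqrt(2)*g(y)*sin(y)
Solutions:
 g(y) = C1*cos(y)^(sqrt(2))


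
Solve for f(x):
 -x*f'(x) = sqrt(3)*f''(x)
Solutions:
 f(x) = C1 + C2*erf(sqrt(2)*3^(3/4)*x/6)


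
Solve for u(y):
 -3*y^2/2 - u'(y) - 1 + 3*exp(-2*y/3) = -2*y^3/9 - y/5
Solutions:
 u(y) = C1 + y^4/18 - y^3/2 + y^2/10 - y - 9*exp(-2*y/3)/2


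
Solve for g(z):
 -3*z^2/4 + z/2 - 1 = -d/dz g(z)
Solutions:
 g(z) = C1 + z^3/4 - z^2/4 + z


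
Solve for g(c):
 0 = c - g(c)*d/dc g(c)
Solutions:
 g(c) = -sqrt(C1 + c^2)
 g(c) = sqrt(C1 + c^2)


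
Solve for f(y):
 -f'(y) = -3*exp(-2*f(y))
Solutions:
 f(y) = log(-sqrt(C1 + 6*y))
 f(y) = log(C1 + 6*y)/2


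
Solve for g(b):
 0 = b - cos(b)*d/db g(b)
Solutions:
 g(b) = C1 + Integral(b/cos(b), b)


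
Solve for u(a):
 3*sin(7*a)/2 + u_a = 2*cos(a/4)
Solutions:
 u(a) = C1 + 8*sin(a/4) + 3*cos(7*a)/14


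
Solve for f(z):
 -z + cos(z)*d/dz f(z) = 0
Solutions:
 f(z) = C1 + Integral(z/cos(z), z)


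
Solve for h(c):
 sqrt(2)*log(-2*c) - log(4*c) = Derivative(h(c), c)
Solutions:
 h(c) = C1 - c*(1 - sqrt(2))*log(c) + c*(-sqrt(2) - 2*log(2) + sqrt(2)*log(2) + 1 + sqrt(2)*I*pi)


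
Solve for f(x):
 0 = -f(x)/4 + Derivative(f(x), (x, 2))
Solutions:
 f(x) = C1*exp(-x/2) + C2*exp(x/2)


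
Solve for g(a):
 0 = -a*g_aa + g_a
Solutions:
 g(a) = C1 + C2*a^2


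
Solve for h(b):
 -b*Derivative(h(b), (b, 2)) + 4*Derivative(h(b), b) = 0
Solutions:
 h(b) = C1 + C2*b^5


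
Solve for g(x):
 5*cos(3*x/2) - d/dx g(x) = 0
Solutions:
 g(x) = C1 + 10*sin(3*x/2)/3


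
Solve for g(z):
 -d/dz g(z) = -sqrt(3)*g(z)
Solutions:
 g(z) = C1*exp(sqrt(3)*z)


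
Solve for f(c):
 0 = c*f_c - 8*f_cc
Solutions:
 f(c) = C1 + C2*erfi(c/4)


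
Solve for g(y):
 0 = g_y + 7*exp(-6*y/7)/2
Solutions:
 g(y) = C1 + 49*exp(-6*y/7)/12


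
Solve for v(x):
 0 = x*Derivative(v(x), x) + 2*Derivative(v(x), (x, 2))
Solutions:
 v(x) = C1 + C2*erf(x/2)


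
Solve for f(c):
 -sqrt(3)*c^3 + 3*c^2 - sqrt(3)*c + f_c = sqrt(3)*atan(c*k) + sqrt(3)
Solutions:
 f(c) = C1 + sqrt(3)*c^4/4 - c^3 + sqrt(3)*c^2/2 + sqrt(3)*c + sqrt(3)*Piecewise((c*atan(c*k) - log(c^2*k^2 + 1)/(2*k), Ne(k, 0)), (0, True))


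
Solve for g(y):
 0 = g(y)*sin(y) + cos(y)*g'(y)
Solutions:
 g(y) = C1*cos(y)


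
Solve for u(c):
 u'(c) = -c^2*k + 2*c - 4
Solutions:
 u(c) = C1 - c^3*k/3 + c^2 - 4*c


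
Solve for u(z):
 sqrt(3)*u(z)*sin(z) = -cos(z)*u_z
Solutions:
 u(z) = C1*cos(z)^(sqrt(3))


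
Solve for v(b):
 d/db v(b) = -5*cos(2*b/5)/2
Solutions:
 v(b) = C1 - 25*sin(2*b/5)/4


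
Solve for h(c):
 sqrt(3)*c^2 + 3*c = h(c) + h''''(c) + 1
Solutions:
 h(c) = sqrt(3)*c^2 + 3*c + (C1*sin(sqrt(2)*c/2) + C2*cos(sqrt(2)*c/2))*exp(-sqrt(2)*c/2) + (C3*sin(sqrt(2)*c/2) + C4*cos(sqrt(2)*c/2))*exp(sqrt(2)*c/2) - 1


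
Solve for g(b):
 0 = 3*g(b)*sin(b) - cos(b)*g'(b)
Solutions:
 g(b) = C1/cos(b)^3


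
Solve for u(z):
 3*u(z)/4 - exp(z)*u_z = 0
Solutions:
 u(z) = C1*exp(-3*exp(-z)/4)


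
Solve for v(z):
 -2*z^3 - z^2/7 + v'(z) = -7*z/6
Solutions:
 v(z) = C1 + z^4/2 + z^3/21 - 7*z^2/12


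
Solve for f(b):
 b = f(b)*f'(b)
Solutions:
 f(b) = -sqrt(C1 + b^2)
 f(b) = sqrt(C1 + b^2)


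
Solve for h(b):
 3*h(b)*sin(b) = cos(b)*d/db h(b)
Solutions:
 h(b) = C1/cos(b)^3


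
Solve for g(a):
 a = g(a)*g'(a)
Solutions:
 g(a) = -sqrt(C1 + a^2)
 g(a) = sqrt(C1 + a^2)


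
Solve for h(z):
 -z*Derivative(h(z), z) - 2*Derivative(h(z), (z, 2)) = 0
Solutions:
 h(z) = C1 + C2*erf(z/2)


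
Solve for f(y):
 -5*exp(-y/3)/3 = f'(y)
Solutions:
 f(y) = C1 + 5*exp(-y/3)


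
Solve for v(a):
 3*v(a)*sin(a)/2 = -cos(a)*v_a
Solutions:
 v(a) = C1*cos(a)^(3/2)


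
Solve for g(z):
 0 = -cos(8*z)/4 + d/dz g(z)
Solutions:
 g(z) = C1 + sin(8*z)/32


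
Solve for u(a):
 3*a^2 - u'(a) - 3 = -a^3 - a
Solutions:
 u(a) = C1 + a^4/4 + a^3 + a^2/2 - 3*a


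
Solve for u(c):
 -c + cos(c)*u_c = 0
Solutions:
 u(c) = C1 + Integral(c/cos(c), c)


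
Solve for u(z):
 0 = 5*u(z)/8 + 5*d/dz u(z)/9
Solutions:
 u(z) = C1*exp(-9*z/8)


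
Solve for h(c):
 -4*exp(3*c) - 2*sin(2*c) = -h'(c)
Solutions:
 h(c) = C1 + 4*exp(3*c)/3 - cos(2*c)


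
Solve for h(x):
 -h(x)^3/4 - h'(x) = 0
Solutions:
 h(x) = -sqrt(2)*sqrt(-1/(C1 - x))
 h(x) = sqrt(2)*sqrt(-1/(C1 - x))


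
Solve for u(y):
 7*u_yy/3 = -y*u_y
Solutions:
 u(y) = C1 + C2*erf(sqrt(42)*y/14)


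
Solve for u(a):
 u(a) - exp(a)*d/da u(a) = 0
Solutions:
 u(a) = C1*exp(-exp(-a))


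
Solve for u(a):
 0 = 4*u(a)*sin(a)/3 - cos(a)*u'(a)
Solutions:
 u(a) = C1/cos(a)^(4/3)


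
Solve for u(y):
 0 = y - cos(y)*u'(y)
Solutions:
 u(y) = C1 + Integral(y/cos(y), y)


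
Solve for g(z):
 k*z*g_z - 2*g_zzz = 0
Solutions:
 g(z) = C1 + Integral(C2*airyai(2^(2/3)*k^(1/3)*z/2) + C3*airybi(2^(2/3)*k^(1/3)*z/2), z)


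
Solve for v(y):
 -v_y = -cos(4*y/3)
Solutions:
 v(y) = C1 + 3*sin(4*y/3)/4


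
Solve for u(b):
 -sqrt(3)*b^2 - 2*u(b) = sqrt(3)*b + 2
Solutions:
 u(b) = -sqrt(3)*b^2/2 - sqrt(3)*b/2 - 1


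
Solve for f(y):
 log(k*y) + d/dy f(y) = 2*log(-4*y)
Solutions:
 f(y) = C1 + y*(-log(-k) - 1 + 4*log(2)) + y*log(-y)


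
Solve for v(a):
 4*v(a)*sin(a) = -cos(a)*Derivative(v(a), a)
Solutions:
 v(a) = C1*cos(a)^4


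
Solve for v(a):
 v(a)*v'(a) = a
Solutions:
 v(a) = -sqrt(C1 + a^2)
 v(a) = sqrt(C1 + a^2)


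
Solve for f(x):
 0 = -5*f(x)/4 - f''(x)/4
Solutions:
 f(x) = C1*sin(sqrt(5)*x) + C2*cos(sqrt(5)*x)


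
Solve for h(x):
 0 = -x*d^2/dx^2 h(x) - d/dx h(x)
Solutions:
 h(x) = C1 + C2*log(x)


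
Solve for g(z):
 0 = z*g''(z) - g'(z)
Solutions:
 g(z) = C1 + C2*z^2


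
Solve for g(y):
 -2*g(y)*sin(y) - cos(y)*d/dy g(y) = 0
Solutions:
 g(y) = C1*cos(y)^2


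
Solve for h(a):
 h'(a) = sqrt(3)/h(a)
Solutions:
 h(a) = -sqrt(C1 + 2*sqrt(3)*a)
 h(a) = sqrt(C1 + 2*sqrt(3)*a)


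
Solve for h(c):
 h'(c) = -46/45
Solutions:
 h(c) = C1 - 46*c/45


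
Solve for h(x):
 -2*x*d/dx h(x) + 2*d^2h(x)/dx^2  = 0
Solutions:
 h(x) = C1 + C2*erfi(sqrt(2)*x/2)


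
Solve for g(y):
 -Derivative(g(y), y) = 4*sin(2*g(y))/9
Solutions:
 4*y/9 + log(cos(2*g(y)) - 1)/4 - log(cos(2*g(y)) + 1)/4 = C1


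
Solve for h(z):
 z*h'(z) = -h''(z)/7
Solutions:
 h(z) = C1 + C2*erf(sqrt(14)*z/2)


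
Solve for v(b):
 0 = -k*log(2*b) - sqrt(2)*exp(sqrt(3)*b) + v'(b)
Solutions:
 v(b) = C1 + b*k*log(b) + b*k*(-1 + log(2)) + sqrt(6)*exp(sqrt(3)*b)/3


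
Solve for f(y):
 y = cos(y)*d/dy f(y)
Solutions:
 f(y) = C1 + Integral(y/cos(y), y)


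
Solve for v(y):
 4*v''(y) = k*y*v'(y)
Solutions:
 v(y) = Piecewise((-sqrt(2)*sqrt(pi)*C1*erf(sqrt(2)*y*sqrt(-k)/4)/sqrt(-k) - C2, (k > 0) | (k < 0)), (-C1*y - C2, True))


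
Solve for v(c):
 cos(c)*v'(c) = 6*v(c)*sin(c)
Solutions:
 v(c) = C1/cos(c)^6


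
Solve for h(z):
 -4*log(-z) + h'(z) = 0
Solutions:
 h(z) = C1 + 4*z*log(-z) - 4*z


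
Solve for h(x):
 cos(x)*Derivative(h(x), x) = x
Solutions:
 h(x) = C1 + Integral(x/cos(x), x)


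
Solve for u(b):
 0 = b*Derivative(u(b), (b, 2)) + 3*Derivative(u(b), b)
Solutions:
 u(b) = C1 + C2/b^2


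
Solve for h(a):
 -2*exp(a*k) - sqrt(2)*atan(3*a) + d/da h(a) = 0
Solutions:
 h(a) = C1 + sqrt(2)*(a*atan(3*a) - log(9*a^2 + 1)/6) + 2*Piecewise((exp(a*k)/k, Ne(k, 0)), (a, True))


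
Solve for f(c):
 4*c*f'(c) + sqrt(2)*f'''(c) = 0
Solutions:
 f(c) = C1 + Integral(C2*airyai(-sqrt(2)*c) + C3*airybi(-sqrt(2)*c), c)


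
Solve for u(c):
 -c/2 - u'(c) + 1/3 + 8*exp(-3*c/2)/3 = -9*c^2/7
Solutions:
 u(c) = C1 + 3*c^3/7 - c^2/4 + c/3 - 16*exp(-3*c/2)/9


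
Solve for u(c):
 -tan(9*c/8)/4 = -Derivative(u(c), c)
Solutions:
 u(c) = C1 - 2*log(cos(9*c/8))/9


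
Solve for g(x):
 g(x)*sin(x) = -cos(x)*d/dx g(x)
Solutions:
 g(x) = C1*cos(x)


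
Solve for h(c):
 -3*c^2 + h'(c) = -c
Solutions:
 h(c) = C1 + c^3 - c^2/2


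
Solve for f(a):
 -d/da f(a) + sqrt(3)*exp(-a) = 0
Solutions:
 f(a) = C1 - sqrt(3)*exp(-a)


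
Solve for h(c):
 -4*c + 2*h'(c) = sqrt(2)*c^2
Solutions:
 h(c) = C1 + sqrt(2)*c^3/6 + c^2


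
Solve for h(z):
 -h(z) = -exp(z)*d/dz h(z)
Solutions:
 h(z) = C1*exp(-exp(-z))


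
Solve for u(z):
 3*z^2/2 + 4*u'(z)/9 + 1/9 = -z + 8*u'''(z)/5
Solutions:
 u(z) = C1 + C2*exp(-sqrt(10)*z/6) + C3*exp(sqrt(10)*z/6) - 9*z^3/8 - 9*z^2/8 - 491*z/20


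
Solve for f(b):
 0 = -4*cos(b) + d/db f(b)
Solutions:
 f(b) = C1 + 4*sin(b)


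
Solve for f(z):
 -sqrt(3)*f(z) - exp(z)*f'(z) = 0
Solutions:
 f(z) = C1*exp(sqrt(3)*exp(-z))


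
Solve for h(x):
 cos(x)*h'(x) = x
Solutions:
 h(x) = C1 + Integral(x/cos(x), x)


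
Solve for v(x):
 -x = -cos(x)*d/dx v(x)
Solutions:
 v(x) = C1 + Integral(x/cos(x), x)


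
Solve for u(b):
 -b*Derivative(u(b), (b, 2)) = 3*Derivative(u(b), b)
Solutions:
 u(b) = C1 + C2/b^2


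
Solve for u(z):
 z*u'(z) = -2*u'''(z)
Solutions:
 u(z) = C1 + Integral(C2*airyai(-2^(2/3)*z/2) + C3*airybi(-2^(2/3)*z/2), z)


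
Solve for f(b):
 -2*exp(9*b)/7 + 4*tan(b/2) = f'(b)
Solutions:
 f(b) = C1 - 2*exp(9*b)/63 - 8*log(cos(b/2))


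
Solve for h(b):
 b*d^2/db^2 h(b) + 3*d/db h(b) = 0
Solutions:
 h(b) = C1 + C2/b^2


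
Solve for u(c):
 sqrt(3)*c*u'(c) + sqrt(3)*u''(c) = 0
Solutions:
 u(c) = C1 + C2*erf(sqrt(2)*c/2)


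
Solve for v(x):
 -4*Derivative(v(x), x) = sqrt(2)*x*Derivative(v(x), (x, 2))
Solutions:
 v(x) = C1 + C2*x^(1 - 2*sqrt(2))


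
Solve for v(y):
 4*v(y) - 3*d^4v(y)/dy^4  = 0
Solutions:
 v(y) = C1*exp(-sqrt(2)*3^(3/4)*y/3) + C2*exp(sqrt(2)*3^(3/4)*y/3) + C3*sin(sqrt(2)*3^(3/4)*y/3) + C4*cos(sqrt(2)*3^(3/4)*y/3)


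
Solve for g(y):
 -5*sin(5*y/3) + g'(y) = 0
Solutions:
 g(y) = C1 - 3*cos(5*y/3)


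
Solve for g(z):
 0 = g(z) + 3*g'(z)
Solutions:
 g(z) = C1*exp(-z/3)


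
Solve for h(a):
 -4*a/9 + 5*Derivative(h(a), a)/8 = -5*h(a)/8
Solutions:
 h(a) = C1*exp(-a) + 32*a/45 - 32/45


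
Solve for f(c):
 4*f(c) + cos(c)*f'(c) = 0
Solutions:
 f(c) = C1*(sin(c)^2 - 2*sin(c) + 1)/(sin(c)^2 + 2*sin(c) + 1)


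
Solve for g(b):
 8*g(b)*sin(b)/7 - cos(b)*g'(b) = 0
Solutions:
 g(b) = C1/cos(b)^(8/7)


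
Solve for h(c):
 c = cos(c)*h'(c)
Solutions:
 h(c) = C1 + Integral(c/cos(c), c)


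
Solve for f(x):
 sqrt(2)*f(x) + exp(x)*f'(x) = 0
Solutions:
 f(x) = C1*exp(sqrt(2)*exp(-x))


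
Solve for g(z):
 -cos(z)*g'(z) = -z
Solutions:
 g(z) = C1 + Integral(z/cos(z), z)


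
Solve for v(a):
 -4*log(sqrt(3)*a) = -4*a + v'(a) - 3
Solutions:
 v(a) = C1 + 2*a^2 - 4*a*log(a) - a*log(9) + 7*a


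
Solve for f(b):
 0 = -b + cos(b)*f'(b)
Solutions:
 f(b) = C1 + Integral(b/cos(b), b)


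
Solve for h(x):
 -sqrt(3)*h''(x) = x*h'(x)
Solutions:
 h(x) = C1 + C2*erf(sqrt(2)*3^(3/4)*x/6)


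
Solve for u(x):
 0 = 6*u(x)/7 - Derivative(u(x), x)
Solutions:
 u(x) = C1*exp(6*x/7)


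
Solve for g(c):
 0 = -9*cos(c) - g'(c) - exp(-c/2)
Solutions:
 g(c) = C1 - 9*sin(c) + 2*exp(-c/2)


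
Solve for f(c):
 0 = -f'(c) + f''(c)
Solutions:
 f(c) = C1 + C2*exp(c)


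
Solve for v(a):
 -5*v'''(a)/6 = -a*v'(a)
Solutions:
 v(a) = C1 + Integral(C2*airyai(5^(2/3)*6^(1/3)*a/5) + C3*airybi(5^(2/3)*6^(1/3)*a/5), a)


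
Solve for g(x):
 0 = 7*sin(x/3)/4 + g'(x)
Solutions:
 g(x) = C1 + 21*cos(x/3)/4


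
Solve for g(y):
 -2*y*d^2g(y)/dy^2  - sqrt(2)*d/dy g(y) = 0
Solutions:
 g(y) = C1 + C2*y^(1 - sqrt(2)/2)


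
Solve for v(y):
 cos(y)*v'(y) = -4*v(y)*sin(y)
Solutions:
 v(y) = C1*cos(y)^4


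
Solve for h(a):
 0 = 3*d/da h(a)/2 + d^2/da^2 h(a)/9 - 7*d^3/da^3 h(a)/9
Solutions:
 h(a) = C1 + C2*exp(a*(1 - sqrt(379))/14) + C3*exp(a*(1 + sqrt(379))/14)


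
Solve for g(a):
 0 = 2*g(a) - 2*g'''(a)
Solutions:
 g(a) = C3*exp(a) + (C1*sin(sqrt(3)*a/2) + C2*cos(sqrt(3)*a/2))*exp(-a/2)


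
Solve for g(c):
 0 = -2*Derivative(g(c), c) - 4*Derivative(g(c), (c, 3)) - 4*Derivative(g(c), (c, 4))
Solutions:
 g(c) = C1 + C2*exp(c*(-4 + 2*2^(2/3)/(3*sqrt(105) + 31)^(1/3) + 2^(1/3)*(3*sqrt(105) + 31)^(1/3))/12)*sin(2^(1/3)*sqrt(3)*c*(-(3*sqrt(105) + 31)^(1/3) + 2*2^(1/3)/(3*sqrt(105) + 31)^(1/3))/12) + C3*exp(c*(-4 + 2*2^(2/3)/(3*sqrt(105) + 31)^(1/3) + 2^(1/3)*(3*sqrt(105) + 31)^(1/3))/12)*cos(2^(1/3)*sqrt(3)*c*(-(3*sqrt(105) + 31)^(1/3) + 2*2^(1/3)/(3*sqrt(105) + 31)^(1/3))/12) + C4*exp(-c*(2*2^(2/3)/(3*sqrt(105) + 31)^(1/3) + 2 + 2^(1/3)*(3*sqrt(105) + 31)^(1/3))/6)


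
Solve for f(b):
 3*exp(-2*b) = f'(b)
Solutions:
 f(b) = C1 - 3*exp(-2*b)/2


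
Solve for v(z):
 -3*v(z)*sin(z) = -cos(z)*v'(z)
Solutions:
 v(z) = C1/cos(z)^3


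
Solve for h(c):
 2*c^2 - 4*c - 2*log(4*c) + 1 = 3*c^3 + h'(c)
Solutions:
 h(c) = C1 - 3*c^4/4 + 2*c^3/3 - 2*c^2 - 2*c*log(c) - 4*c*log(2) + 3*c


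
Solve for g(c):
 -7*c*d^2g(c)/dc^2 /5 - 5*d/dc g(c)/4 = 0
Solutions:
 g(c) = C1 + C2*c^(3/28)


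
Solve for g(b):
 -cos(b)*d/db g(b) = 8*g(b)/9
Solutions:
 g(b) = C1*(sin(b) - 1)^(4/9)/(sin(b) + 1)^(4/9)


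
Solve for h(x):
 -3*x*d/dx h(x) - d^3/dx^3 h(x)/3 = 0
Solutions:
 h(x) = C1 + Integral(C2*airyai(-3^(2/3)*x) + C3*airybi(-3^(2/3)*x), x)


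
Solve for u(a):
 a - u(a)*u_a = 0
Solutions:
 u(a) = -sqrt(C1 + a^2)
 u(a) = sqrt(C1 + a^2)


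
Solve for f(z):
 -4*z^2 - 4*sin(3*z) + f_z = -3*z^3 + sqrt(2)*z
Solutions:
 f(z) = C1 - 3*z^4/4 + 4*z^3/3 + sqrt(2)*z^2/2 - 4*cos(3*z)/3


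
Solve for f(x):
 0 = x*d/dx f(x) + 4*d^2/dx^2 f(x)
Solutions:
 f(x) = C1 + C2*erf(sqrt(2)*x/4)


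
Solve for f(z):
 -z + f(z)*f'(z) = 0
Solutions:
 f(z) = -sqrt(C1 + z^2)
 f(z) = sqrt(C1 + z^2)


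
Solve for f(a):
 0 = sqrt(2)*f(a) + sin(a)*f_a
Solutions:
 f(a) = C1*(cos(a) + 1)^(sqrt(2)/2)/(cos(a) - 1)^(sqrt(2)/2)


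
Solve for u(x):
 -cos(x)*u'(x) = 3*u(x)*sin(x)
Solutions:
 u(x) = C1*cos(x)^3


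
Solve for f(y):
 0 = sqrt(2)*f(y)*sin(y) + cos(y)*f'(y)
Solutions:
 f(y) = C1*cos(y)^(sqrt(2))


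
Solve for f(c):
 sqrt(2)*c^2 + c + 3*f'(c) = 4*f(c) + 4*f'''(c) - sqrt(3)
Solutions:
 f(c) = C1*exp(c*((sqrt(15) + 4)^(-1/3) + (sqrt(15) + 4)^(1/3))/4)*sin(sqrt(3)*c*(-(sqrt(15) + 4)^(1/3) + (sqrt(15) + 4)^(-1/3))/4) + C2*exp(c*((sqrt(15) + 4)^(-1/3) + (sqrt(15) + 4)^(1/3))/4)*cos(sqrt(3)*c*(-(sqrt(15) + 4)^(1/3) + (sqrt(15) + 4)^(-1/3))/4) + C3*exp(-c*((sqrt(15) + 4)^(-1/3) + (sqrt(15) + 4)^(1/3))/2) + sqrt(2)*c^2/4 + c/4 + 3*sqrt(2)*c/8 + 3/16 + 9*sqrt(2)/32 + sqrt(3)/4


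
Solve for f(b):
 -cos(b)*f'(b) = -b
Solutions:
 f(b) = C1 + Integral(b/cos(b), b)


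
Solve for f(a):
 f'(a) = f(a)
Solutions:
 f(a) = C1*exp(a)


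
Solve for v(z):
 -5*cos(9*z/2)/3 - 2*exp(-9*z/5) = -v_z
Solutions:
 v(z) = C1 + 10*sin(9*z/2)/27 - 10*exp(-9*z/5)/9


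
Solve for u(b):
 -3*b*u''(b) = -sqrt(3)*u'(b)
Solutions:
 u(b) = C1 + C2*b^(sqrt(3)/3 + 1)


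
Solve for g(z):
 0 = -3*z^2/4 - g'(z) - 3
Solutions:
 g(z) = C1 - z^3/4 - 3*z


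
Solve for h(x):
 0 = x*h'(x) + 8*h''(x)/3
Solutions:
 h(x) = C1 + C2*erf(sqrt(3)*x/4)


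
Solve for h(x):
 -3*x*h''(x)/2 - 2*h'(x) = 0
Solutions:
 h(x) = C1 + C2/x^(1/3)


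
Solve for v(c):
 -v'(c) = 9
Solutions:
 v(c) = C1 - 9*c


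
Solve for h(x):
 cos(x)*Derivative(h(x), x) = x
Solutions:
 h(x) = C1 + Integral(x/cos(x), x)


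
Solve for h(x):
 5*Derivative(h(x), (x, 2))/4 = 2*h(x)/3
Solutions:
 h(x) = C1*exp(-2*sqrt(30)*x/15) + C2*exp(2*sqrt(30)*x/15)


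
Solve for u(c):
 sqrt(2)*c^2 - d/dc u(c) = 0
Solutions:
 u(c) = C1 + sqrt(2)*c^3/3


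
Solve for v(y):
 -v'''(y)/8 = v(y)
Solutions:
 v(y) = C3*exp(-2*y) + (C1*sin(sqrt(3)*y) + C2*cos(sqrt(3)*y))*exp(y)


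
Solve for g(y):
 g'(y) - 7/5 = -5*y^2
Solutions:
 g(y) = C1 - 5*y^3/3 + 7*y/5


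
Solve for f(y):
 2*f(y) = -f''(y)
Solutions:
 f(y) = C1*sin(sqrt(2)*y) + C2*cos(sqrt(2)*y)


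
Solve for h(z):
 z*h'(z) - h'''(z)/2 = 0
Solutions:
 h(z) = C1 + Integral(C2*airyai(2^(1/3)*z) + C3*airybi(2^(1/3)*z), z)


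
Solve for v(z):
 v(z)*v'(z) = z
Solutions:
 v(z) = -sqrt(C1 + z^2)
 v(z) = sqrt(C1 + z^2)


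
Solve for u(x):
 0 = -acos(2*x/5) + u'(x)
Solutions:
 u(x) = C1 + x*acos(2*x/5) - sqrt(25 - 4*x^2)/2


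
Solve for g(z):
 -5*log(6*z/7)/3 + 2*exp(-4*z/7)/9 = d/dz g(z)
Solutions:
 g(z) = C1 - 5*z*log(z)/3 + 5*z*(-log(6) + 1 + log(7))/3 - 7*exp(-4*z/7)/18


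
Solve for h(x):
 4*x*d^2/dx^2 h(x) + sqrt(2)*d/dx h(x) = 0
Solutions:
 h(x) = C1 + C2*x^(1 - sqrt(2)/4)


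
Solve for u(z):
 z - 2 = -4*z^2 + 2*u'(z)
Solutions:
 u(z) = C1 + 2*z^3/3 + z^2/4 - z


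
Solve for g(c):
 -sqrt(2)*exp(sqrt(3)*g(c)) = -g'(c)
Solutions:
 g(c) = sqrt(3)*(2*log(-1/(C1 + sqrt(2)*c)) - log(3))/6


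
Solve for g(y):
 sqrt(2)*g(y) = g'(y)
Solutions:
 g(y) = C1*exp(sqrt(2)*y)


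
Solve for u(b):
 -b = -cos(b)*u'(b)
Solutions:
 u(b) = C1 + Integral(b/cos(b), b)


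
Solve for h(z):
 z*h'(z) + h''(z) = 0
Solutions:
 h(z) = C1 + C2*erf(sqrt(2)*z/2)


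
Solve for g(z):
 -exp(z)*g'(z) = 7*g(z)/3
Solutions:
 g(z) = C1*exp(7*exp(-z)/3)


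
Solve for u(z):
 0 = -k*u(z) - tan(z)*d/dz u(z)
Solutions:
 u(z) = C1*exp(-k*log(sin(z)))


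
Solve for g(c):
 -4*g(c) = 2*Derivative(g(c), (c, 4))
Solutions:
 g(c) = (C1*sin(2^(3/4)*c/2) + C2*cos(2^(3/4)*c/2))*exp(-2^(3/4)*c/2) + (C3*sin(2^(3/4)*c/2) + C4*cos(2^(3/4)*c/2))*exp(2^(3/4)*c/2)


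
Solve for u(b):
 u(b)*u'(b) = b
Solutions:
 u(b) = -sqrt(C1 + b^2)
 u(b) = sqrt(C1 + b^2)


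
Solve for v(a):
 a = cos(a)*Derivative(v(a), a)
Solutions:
 v(a) = C1 + Integral(a/cos(a), a)


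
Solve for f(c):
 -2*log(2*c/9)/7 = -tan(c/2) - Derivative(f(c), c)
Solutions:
 f(c) = C1 + 2*c*log(c)/7 - 4*c*log(3)/7 - 2*c/7 + 2*c*log(2)/7 + 2*log(cos(c/2))


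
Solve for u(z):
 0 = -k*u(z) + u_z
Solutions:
 u(z) = C1*exp(k*z)


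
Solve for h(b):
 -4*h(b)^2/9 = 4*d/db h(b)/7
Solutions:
 h(b) = 9/(C1 + 7*b)


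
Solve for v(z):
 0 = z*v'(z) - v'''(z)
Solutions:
 v(z) = C1 + Integral(C2*airyai(z) + C3*airybi(z), z)


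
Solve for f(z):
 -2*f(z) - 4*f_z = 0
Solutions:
 f(z) = C1*exp(-z/2)


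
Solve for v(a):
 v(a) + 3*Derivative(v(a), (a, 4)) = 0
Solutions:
 v(a) = (C1*sin(sqrt(2)*3^(3/4)*a/6) + C2*cos(sqrt(2)*3^(3/4)*a/6))*exp(-sqrt(2)*3^(3/4)*a/6) + (C3*sin(sqrt(2)*3^(3/4)*a/6) + C4*cos(sqrt(2)*3^(3/4)*a/6))*exp(sqrt(2)*3^(3/4)*a/6)


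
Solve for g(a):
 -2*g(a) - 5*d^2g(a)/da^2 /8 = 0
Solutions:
 g(a) = C1*sin(4*sqrt(5)*a/5) + C2*cos(4*sqrt(5)*a/5)


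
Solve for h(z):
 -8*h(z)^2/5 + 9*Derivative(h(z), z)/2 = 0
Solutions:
 h(z) = -45/(C1 + 16*z)


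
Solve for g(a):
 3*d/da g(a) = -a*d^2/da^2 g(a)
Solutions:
 g(a) = C1 + C2/a^2


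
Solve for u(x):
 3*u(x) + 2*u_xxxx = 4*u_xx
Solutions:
 u(x) = (C1*sin(2^(3/4)*3^(1/4)*x*sin(atan(sqrt(2)/2)/2)/2) + C2*cos(2^(3/4)*3^(1/4)*x*sin(atan(sqrt(2)/2)/2)/2))*exp(-2^(3/4)*3^(1/4)*x*cos(atan(sqrt(2)/2)/2)/2) + (C3*sin(2^(3/4)*3^(1/4)*x*sin(atan(sqrt(2)/2)/2)/2) + C4*cos(2^(3/4)*3^(1/4)*x*sin(atan(sqrt(2)/2)/2)/2))*exp(2^(3/4)*3^(1/4)*x*cos(atan(sqrt(2)/2)/2)/2)


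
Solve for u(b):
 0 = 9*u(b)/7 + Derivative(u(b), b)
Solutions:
 u(b) = C1*exp(-9*b/7)


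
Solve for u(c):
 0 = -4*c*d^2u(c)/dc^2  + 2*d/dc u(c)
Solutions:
 u(c) = C1 + C2*c^(3/2)


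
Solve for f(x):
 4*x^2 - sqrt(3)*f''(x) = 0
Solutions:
 f(x) = C1 + C2*x + sqrt(3)*x^4/9


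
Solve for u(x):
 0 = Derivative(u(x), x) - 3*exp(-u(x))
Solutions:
 u(x) = log(C1 + 3*x)


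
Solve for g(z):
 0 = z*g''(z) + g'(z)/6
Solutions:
 g(z) = C1 + C2*z^(5/6)


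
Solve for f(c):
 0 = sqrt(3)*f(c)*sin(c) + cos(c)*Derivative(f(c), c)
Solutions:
 f(c) = C1*cos(c)^(sqrt(3))


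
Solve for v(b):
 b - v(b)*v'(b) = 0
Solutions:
 v(b) = -sqrt(C1 + b^2)
 v(b) = sqrt(C1 + b^2)


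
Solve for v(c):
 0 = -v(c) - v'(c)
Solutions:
 v(c) = C1*exp(-c)


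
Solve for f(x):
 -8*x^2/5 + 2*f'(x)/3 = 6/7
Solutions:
 f(x) = C1 + 4*x^3/5 + 9*x/7


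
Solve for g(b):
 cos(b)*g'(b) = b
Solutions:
 g(b) = C1 + Integral(b/cos(b), b)


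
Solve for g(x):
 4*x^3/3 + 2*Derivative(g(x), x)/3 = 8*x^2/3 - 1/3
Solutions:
 g(x) = C1 - x^4/2 + 4*x^3/3 - x/2


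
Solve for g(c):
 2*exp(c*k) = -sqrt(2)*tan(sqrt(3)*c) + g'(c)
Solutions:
 g(c) = C1 + 2*Piecewise((exp(c*k)/k, Ne(k, 0)), (c, True)) - sqrt(6)*log(cos(sqrt(3)*c))/3


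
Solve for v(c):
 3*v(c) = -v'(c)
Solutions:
 v(c) = C1*exp(-3*c)


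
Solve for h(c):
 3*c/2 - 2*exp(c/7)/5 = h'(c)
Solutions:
 h(c) = C1 + 3*c^2/4 - 14*exp(c/7)/5


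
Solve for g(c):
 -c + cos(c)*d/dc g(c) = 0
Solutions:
 g(c) = C1 + Integral(c/cos(c), c)


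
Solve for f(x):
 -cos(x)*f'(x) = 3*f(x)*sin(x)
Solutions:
 f(x) = C1*cos(x)^3


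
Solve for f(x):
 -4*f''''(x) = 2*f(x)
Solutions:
 f(x) = (C1*sin(2^(1/4)*x/2) + C2*cos(2^(1/4)*x/2))*exp(-2^(1/4)*x/2) + (C3*sin(2^(1/4)*x/2) + C4*cos(2^(1/4)*x/2))*exp(2^(1/4)*x/2)


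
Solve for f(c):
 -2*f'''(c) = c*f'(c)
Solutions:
 f(c) = C1 + Integral(C2*airyai(-2^(2/3)*c/2) + C3*airybi(-2^(2/3)*c/2), c)


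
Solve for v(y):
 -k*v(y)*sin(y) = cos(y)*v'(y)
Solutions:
 v(y) = C1*exp(k*log(cos(y)))


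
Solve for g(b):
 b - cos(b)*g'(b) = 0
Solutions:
 g(b) = C1 + Integral(b/cos(b), b)


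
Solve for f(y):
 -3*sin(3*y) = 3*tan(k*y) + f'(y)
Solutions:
 f(y) = C1 - 3*Piecewise((-log(cos(k*y))/k, Ne(k, 0)), (0, True)) + cos(3*y)


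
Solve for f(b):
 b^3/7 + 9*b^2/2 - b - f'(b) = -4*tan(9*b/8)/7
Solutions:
 f(b) = C1 + b^4/28 + 3*b^3/2 - b^2/2 - 32*log(cos(9*b/8))/63


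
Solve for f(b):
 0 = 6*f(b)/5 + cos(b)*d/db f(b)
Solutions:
 f(b) = C1*(sin(b) - 1)^(3/5)/(sin(b) + 1)^(3/5)


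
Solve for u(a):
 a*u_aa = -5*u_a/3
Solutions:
 u(a) = C1 + C2/a^(2/3)


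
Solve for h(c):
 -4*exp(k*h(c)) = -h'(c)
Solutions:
 h(c) = Piecewise((log(-1/(C1*k + 4*c*k))/k, Ne(k, 0)), (nan, True))
 h(c) = Piecewise((C1 + 4*c, Eq(k, 0)), (nan, True))


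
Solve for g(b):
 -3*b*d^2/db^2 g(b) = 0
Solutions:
 g(b) = C1 + C2*b


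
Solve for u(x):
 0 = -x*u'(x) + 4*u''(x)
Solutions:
 u(x) = C1 + C2*erfi(sqrt(2)*x/4)


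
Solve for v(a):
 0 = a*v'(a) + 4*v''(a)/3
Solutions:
 v(a) = C1 + C2*erf(sqrt(6)*a/4)


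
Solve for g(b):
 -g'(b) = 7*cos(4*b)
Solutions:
 g(b) = C1 - 7*sin(4*b)/4


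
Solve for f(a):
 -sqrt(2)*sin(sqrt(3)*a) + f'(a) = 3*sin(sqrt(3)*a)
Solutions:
 f(a) = C1 - sqrt(3)*cos(sqrt(3)*a) - sqrt(6)*cos(sqrt(3)*a)/3


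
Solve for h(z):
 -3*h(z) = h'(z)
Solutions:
 h(z) = C1*exp(-3*z)


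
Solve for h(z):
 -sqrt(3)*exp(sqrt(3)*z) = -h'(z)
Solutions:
 h(z) = C1 + exp(sqrt(3)*z)


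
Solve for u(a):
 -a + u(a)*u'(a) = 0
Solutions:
 u(a) = -sqrt(C1 + a^2)
 u(a) = sqrt(C1 + a^2)


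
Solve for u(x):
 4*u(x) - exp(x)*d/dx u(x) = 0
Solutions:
 u(x) = C1*exp(-4*exp(-x))


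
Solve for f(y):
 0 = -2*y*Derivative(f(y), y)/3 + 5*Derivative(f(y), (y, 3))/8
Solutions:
 f(y) = C1 + Integral(C2*airyai(2*15^(2/3)*2^(1/3)*y/15) + C3*airybi(2*15^(2/3)*2^(1/3)*y/15), y)


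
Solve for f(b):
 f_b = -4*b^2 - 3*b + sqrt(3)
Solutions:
 f(b) = C1 - 4*b^3/3 - 3*b^2/2 + sqrt(3)*b


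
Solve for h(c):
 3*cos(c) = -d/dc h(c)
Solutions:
 h(c) = C1 - 3*sin(c)


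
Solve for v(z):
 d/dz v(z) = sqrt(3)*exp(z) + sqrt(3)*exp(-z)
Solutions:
 v(z) = C1 + 2*sqrt(3)*sinh(z)


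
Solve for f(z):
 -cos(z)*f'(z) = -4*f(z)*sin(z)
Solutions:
 f(z) = C1/cos(z)^4


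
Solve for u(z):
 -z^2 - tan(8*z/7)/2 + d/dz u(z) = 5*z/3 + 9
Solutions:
 u(z) = C1 + z^3/3 + 5*z^2/6 + 9*z - 7*log(cos(8*z/7))/16


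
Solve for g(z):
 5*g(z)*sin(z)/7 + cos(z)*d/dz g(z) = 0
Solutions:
 g(z) = C1*cos(z)^(5/7)


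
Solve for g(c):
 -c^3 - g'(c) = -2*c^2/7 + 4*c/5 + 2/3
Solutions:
 g(c) = C1 - c^4/4 + 2*c^3/21 - 2*c^2/5 - 2*c/3


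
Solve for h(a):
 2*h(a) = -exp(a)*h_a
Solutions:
 h(a) = C1*exp(2*exp(-a))


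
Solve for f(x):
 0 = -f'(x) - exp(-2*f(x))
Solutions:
 f(x) = log(-sqrt(C1 - 2*x))
 f(x) = log(C1 - 2*x)/2


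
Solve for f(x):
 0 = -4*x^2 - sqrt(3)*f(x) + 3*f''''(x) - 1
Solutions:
 f(x) = C1*exp(-3^(7/8)*x/3) + C2*exp(3^(7/8)*x/3) + C3*sin(3^(7/8)*x/3) + C4*cos(3^(7/8)*x/3) - 4*sqrt(3)*x^2/3 - sqrt(3)/3


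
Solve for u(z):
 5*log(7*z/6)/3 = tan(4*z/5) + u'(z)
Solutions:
 u(z) = C1 + 5*z*log(z)/3 - 5*z*log(6)/3 - 5*z/3 + 5*z*log(7)/3 + 5*log(cos(4*z/5))/4


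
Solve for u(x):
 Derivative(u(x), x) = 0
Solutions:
 u(x) = C1


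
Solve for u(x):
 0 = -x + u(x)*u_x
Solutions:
 u(x) = -sqrt(C1 + x^2)
 u(x) = sqrt(C1 + x^2)


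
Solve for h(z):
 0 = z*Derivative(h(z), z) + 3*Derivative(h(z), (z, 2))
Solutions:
 h(z) = C1 + C2*erf(sqrt(6)*z/6)


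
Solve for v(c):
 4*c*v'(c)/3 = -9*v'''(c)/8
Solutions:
 v(c) = C1 + Integral(C2*airyai(-2*2^(2/3)*c/3) + C3*airybi(-2*2^(2/3)*c/3), c)


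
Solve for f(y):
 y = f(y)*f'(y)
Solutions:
 f(y) = -sqrt(C1 + y^2)
 f(y) = sqrt(C1 + y^2)


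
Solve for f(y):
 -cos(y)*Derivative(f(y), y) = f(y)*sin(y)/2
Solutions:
 f(y) = C1*sqrt(cos(y))


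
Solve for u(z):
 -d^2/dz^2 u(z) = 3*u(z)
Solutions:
 u(z) = C1*sin(sqrt(3)*z) + C2*cos(sqrt(3)*z)


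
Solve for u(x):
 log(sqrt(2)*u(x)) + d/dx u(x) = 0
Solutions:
 2*Integral(1/(2*log(_y) + log(2)), (_y, u(x))) = C1 - x


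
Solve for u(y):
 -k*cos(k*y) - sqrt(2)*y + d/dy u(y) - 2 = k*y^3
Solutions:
 u(y) = C1 + k*y^4/4 + sqrt(2)*y^2/2 + 2*y + sin(k*y)


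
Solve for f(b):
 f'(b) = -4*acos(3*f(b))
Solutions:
 Integral(1/acos(3*_y), (_y, f(b))) = C1 - 4*b


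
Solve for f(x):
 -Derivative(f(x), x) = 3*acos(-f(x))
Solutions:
 Integral(1/acos(-_y), (_y, f(x))) = C1 - 3*x


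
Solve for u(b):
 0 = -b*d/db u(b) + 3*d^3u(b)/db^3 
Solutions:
 u(b) = C1 + Integral(C2*airyai(3^(2/3)*b/3) + C3*airybi(3^(2/3)*b/3), b)


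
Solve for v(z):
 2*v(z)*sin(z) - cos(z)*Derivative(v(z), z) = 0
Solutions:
 v(z) = C1/cos(z)^2


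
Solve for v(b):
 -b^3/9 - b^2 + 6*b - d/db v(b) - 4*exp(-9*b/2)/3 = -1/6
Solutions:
 v(b) = C1 - b^4/36 - b^3/3 + 3*b^2 + b/6 + 8*exp(-9*b/2)/27


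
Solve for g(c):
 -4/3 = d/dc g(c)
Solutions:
 g(c) = C1 - 4*c/3


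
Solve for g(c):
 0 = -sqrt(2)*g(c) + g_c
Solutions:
 g(c) = C1*exp(sqrt(2)*c)


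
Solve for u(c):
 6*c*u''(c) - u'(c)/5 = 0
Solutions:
 u(c) = C1 + C2*c^(31/30)


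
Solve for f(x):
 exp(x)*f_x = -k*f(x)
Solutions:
 f(x) = C1*exp(k*exp(-x))


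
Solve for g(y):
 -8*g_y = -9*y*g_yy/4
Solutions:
 g(y) = C1 + C2*y^(41/9)


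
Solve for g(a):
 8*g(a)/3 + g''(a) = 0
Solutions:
 g(a) = C1*sin(2*sqrt(6)*a/3) + C2*cos(2*sqrt(6)*a/3)


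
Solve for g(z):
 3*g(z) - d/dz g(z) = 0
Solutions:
 g(z) = C1*exp(3*z)


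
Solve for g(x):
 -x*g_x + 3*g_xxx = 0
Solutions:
 g(x) = C1 + Integral(C2*airyai(3^(2/3)*x/3) + C3*airybi(3^(2/3)*x/3), x)


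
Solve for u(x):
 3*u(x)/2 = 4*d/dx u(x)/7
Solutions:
 u(x) = C1*exp(21*x/8)


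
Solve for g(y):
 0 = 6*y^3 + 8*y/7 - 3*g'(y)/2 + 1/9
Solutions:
 g(y) = C1 + y^4 + 8*y^2/21 + 2*y/27


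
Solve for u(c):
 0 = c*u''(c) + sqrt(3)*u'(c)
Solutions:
 u(c) = C1 + C2*c^(1 - sqrt(3))


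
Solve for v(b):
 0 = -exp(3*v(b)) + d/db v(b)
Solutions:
 v(b) = log(-1/(C1 + 3*b))/3
 v(b) = log((-1/(C1 + b))^(1/3)*(-3^(2/3) - 3*3^(1/6)*I)/6)
 v(b) = log((-1/(C1 + b))^(1/3)*(-3^(2/3) + 3*3^(1/6)*I)/6)


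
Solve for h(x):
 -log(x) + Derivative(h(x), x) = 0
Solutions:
 h(x) = C1 + x*log(x) - x


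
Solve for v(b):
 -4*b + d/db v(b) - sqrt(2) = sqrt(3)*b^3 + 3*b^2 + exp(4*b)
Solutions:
 v(b) = C1 + sqrt(3)*b^4/4 + b^3 + 2*b^2 + sqrt(2)*b + exp(4*b)/4


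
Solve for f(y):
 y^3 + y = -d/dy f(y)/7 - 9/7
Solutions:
 f(y) = C1 - 7*y^4/4 - 7*y^2/2 - 9*y


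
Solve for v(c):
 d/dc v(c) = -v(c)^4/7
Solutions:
 v(c) = 7^(1/3)*(1/(C1 + 3*c))^(1/3)
 v(c) = 7^(1/3)*(-3^(2/3) - 3*3^(1/6)*I)*(1/(C1 + c))^(1/3)/6
 v(c) = 7^(1/3)*(-3^(2/3) + 3*3^(1/6)*I)*(1/(C1 + c))^(1/3)/6


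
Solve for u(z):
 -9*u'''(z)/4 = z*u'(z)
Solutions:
 u(z) = C1 + Integral(C2*airyai(-2^(2/3)*3^(1/3)*z/3) + C3*airybi(-2^(2/3)*3^(1/3)*z/3), z)


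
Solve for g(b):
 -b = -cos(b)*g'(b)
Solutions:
 g(b) = C1 + Integral(b/cos(b), b)


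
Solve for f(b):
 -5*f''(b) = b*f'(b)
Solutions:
 f(b) = C1 + C2*erf(sqrt(10)*b/10)


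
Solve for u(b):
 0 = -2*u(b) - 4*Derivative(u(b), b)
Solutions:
 u(b) = C1*exp(-b/2)


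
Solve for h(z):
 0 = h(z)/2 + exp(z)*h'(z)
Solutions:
 h(z) = C1*exp(exp(-z)/2)


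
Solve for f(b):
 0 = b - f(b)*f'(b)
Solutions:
 f(b) = -sqrt(C1 + b^2)
 f(b) = sqrt(C1 + b^2)


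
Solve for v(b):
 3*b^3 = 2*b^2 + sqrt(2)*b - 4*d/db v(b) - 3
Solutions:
 v(b) = C1 - 3*b^4/16 + b^3/6 + sqrt(2)*b^2/8 - 3*b/4


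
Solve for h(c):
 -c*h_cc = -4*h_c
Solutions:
 h(c) = C1 + C2*c^5


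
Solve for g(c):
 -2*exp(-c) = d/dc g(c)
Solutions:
 g(c) = C1 + 2*exp(-c)


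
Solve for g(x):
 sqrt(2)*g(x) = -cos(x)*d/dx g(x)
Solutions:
 g(x) = C1*(sin(x) - 1)^(sqrt(2)/2)/(sin(x) + 1)^(sqrt(2)/2)


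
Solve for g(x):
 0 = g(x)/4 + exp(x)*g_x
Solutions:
 g(x) = C1*exp(exp(-x)/4)


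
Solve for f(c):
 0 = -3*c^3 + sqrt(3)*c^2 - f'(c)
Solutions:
 f(c) = C1 - 3*c^4/4 + sqrt(3)*c^3/3


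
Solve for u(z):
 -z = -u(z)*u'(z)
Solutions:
 u(z) = -sqrt(C1 + z^2)
 u(z) = sqrt(C1 + z^2)


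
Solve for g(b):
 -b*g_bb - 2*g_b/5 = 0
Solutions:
 g(b) = C1 + C2*b^(3/5)


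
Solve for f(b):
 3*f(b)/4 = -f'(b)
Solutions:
 f(b) = C1*exp(-3*b/4)


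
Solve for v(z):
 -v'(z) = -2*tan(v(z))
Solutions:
 v(z) = pi - asin(C1*exp(2*z))
 v(z) = asin(C1*exp(2*z))


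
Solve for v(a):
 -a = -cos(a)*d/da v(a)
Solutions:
 v(a) = C1 + Integral(a/cos(a), a)


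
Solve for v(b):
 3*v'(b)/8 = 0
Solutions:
 v(b) = C1


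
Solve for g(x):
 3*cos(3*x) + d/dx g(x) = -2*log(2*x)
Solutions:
 g(x) = C1 - 2*x*log(x) - 2*x*log(2) + 2*x - sin(3*x)


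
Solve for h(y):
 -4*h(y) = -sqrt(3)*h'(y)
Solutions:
 h(y) = C1*exp(4*sqrt(3)*y/3)


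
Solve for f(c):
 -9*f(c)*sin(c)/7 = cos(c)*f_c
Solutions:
 f(c) = C1*cos(c)^(9/7)


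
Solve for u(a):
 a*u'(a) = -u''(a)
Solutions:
 u(a) = C1 + C2*erf(sqrt(2)*a/2)


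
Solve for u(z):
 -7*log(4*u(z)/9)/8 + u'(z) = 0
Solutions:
 -8*Integral(1/(log(_y) - 2*log(3) + 2*log(2)), (_y, u(z)))/7 = C1 - z


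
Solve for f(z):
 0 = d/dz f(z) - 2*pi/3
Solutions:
 f(z) = C1 + 2*pi*z/3


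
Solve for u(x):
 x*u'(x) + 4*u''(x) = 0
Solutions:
 u(x) = C1 + C2*erf(sqrt(2)*x/4)


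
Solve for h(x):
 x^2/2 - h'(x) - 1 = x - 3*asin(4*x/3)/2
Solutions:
 h(x) = C1 + x^3/6 - x^2/2 + 3*x*asin(4*x/3)/2 - x + 3*sqrt(9 - 16*x^2)/8


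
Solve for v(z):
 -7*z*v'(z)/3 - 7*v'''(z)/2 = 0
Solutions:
 v(z) = C1 + Integral(C2*airyai(-2^(1/3)*3^(2/3)*z/3) + C3*airybi(-2^(1/3)*3^(2/3)*z/3), z)


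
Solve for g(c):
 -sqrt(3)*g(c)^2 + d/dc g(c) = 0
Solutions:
 g(c) = -1/(C1 + sqrt(3)*c)


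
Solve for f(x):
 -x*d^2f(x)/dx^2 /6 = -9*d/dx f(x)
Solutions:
 f(x) = C1 + C2*x^55


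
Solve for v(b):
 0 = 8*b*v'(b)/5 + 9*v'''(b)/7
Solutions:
 v(b) = C1 + Integral(C2*airyai(-2*525^(1/3)*b/15) + C3*airybi(-2*525^(1/3)*b/15), b)


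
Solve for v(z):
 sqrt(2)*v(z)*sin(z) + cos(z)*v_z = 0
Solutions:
 v(z) = C1*cos(z)^(sqrt(2))


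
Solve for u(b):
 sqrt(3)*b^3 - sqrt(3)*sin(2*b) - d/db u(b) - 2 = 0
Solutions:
 u(b) = C1 + sqrt(3)*b^4/4 - 2*b + sqrt(3)*cos(2*b)/2


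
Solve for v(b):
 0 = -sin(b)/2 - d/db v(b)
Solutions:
 v(b) = C1 + cos(b)/2


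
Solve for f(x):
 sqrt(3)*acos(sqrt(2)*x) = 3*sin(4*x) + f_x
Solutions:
 f(x) = C1 + sqrt(3)*(x*acos(sqrt(2)*x) - sqrt(2)*sqrt(1 - 2*x^2)/2) + 3*cos(4*x)/4


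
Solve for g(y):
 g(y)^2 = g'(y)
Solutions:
 g(y) = -1/(C1 + y)


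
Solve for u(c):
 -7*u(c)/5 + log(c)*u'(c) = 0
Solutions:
 u(c) = C1*exp(7*li(c)/5)


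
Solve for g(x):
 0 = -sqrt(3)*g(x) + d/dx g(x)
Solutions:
 g(x) = C1*exp(sqrt(3)*x)


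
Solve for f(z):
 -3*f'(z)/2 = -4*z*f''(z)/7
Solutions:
 f(z) = C1 + C2*z^(29/8)


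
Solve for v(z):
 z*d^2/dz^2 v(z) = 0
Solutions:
 v(z) = C1 + C2*z


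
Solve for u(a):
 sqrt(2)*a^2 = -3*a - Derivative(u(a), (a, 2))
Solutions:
 u(a) = C1 + C2*a - sqrt(2)*a^4/12 - a^3/2


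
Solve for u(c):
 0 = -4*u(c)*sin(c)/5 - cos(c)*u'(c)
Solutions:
 u(c) = C1*cos(c)^(4/5)


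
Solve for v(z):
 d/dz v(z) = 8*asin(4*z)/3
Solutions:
 v(z) = C1 + 8*z*asin(4*z)/3 + 2*sqrt(1 - 16*z^2)/3
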